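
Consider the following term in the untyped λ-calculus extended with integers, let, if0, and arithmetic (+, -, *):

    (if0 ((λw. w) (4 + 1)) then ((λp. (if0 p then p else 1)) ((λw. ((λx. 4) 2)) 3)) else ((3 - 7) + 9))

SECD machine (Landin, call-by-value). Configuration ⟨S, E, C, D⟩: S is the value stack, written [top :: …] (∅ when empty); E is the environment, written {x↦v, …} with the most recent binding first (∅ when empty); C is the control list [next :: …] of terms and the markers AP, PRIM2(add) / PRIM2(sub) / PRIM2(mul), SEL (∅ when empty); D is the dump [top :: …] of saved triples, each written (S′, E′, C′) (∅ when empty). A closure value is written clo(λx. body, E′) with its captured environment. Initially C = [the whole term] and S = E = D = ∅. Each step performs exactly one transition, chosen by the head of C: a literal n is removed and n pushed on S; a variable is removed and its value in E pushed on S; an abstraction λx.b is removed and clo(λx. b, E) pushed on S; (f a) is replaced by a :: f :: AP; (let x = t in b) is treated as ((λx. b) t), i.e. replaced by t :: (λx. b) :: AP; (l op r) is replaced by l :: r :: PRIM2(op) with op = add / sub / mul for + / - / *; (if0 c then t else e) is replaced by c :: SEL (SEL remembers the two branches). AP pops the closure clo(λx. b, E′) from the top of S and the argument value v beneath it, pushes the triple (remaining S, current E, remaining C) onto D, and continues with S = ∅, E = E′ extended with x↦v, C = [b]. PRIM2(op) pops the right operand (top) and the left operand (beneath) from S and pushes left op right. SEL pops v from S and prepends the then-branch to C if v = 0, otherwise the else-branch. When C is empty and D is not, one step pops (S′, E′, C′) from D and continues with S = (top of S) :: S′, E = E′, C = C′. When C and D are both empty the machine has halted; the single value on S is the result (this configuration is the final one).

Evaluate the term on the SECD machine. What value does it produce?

Answer: 5

Derivation:
0. <S=∅, E=∅, C=[(if0 ((λw. w) (4 + 1)) then ((λp. (if0 p then p else 1)) ((λw. ((λx. 4) 2)) 3)) else ((3 - 7) + 9))], D=∅>
1. <S=∅, E=∅, C=[((λw. w) (4 + 1)) :: SEL], D=∅>
2. <S=∅, E=∅, C=[(4 + 1) :: (λw. w) :: AP :: SEL], D=∅>
3. <S=∅, E=∅, C=[4 :: 1 :: PRIM2(add) :: (λw. w) :: AP :: SEL], D=∅>
4. <S=[4], E=∅, C=[1 :: PRIM2(add) :: (λw. w) :: AP :: SEL], D=∅>
5. <S=[1 :: 4], E=∅, C=[PRIM2(add) :: (λw. w) :: AP :: SEL], D=∅>
6. <S=[5], E=∅, C=[(λw. w) :: AP :: SEL], D=∅>
7. <S=[clo(λw. w, ∅) :: 5], E=∅, C=[AP :: SEL], D=∅>
8. <S=∅, E={w↦5}, C=[w], D=[(∅, ∅, [SEL])]>
9. <S=[5], E={w↦5}, C=∅, D=[(∅, ∅, [SEL])]>
10. <S=[5], E=∅, C=[SEL], D=∅>
11. <S=∅, E=∅, C=[((3 - 7) + 9)], D=∅>
12. <S=∅, E=∅, C=[(3 - 7) :: 9 :: PRIM2(add)], D=∅>
13. <S=∅, E=∅, C=[3 :: 7 :: PRIM2(sub) :: 9 :: PRIM2(add)], D=∅>
14. <S=[3], E=∅, C=[7 :: PRIM2(sub) :: 9 :: PRIM2(add)], D=∅>
15. <S=[7 :: 3], E=∅, C=[PRIM2(sub) :: 9 :: PRIM2(add)], D=∅>
16. <S=[-4], E=∅, C=[9 :: PRIM2(add)], D=∅>
17. <S=[9 :: -4], E=∅, C=[PRIM2(add)], D=∅>
18. <S=[5], E=∅, C=∅, D=∅>
→ final value 5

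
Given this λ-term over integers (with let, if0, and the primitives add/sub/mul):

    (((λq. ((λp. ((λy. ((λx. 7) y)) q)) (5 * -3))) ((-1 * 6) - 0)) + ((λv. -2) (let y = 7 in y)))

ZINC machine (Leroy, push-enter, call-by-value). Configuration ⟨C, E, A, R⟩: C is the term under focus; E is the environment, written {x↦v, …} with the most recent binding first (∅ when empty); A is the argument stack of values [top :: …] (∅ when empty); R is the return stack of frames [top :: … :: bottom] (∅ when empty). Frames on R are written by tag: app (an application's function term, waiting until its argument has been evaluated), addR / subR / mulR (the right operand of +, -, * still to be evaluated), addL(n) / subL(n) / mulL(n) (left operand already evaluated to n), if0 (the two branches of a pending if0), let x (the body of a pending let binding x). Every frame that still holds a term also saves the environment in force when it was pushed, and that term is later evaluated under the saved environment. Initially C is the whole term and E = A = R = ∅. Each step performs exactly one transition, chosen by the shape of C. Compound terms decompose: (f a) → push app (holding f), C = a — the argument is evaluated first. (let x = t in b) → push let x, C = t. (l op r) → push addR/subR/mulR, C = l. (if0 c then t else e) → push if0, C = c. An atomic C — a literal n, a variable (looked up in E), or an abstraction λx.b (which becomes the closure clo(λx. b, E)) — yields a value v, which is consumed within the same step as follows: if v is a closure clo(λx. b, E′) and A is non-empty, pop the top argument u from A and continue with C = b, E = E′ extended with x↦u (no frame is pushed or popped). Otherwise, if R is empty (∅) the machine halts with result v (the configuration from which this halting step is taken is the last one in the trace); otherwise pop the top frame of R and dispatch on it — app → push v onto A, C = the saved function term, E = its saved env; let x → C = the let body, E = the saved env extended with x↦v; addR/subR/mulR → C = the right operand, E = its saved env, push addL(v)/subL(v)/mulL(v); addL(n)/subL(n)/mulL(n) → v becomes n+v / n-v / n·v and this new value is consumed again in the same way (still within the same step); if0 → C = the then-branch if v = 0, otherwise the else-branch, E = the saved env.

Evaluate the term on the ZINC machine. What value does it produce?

t=0: [C=(((λq. ((λp. ((λy. ((λx. 7) y)) q)) (5 * -3))) ((-1 * 6) - 0)) + ((λv. -2) (let y = 7 in y))) | E=∅ | A=∅ | R=∅]
t=1: [C=((λq. ((λp. ((λy. ((λx. 7) y)) q)) (5 * -3))) ((-1 * 6) - 0)) | E=∅ | A=∅ | R=[addR]]
t=2: [C=((-1 * 6) - 0) | E=∅ | A=∅ | R=[app :: addR]]
t=3: [C=(-1 * 6) | E=∅ | A=∅ | R=[subR :: app :: addR]]
t=4: [C=-1 | E=∅ | A=∅ | R=[mulR :: subR :: app :: addR]]
t=5: [C=6 | E=∅ | A=∅ | R=[mulL(-1) :: subR :: app :: addR]]
t=6: [C=0 | E=∅ | A=∅ | R=[subL(-6) :: app :: addR]]
t=7: [C=(λq. ((λp. ((λy. ((λx. 7) y)) q)) (5 * -3))) | E=∅ | A=[-6] | R=[addR]]
t=8: [C=((λp. ((λy. ((λx. 7) y)) q)) (5 * -3)) | E={q↦-6} | A=∅ | R=[addR]]
t=9: [C=(5 * -3) | E={q↦-6} | A=∅ | R=[app :: addR]]
t=10: [C=5 | E={q↦-6} | A=∅ | R=[mulR :: app :: addR]]
t=11: [C=-3 | E={q↦-6} | A=∅ | R=[mulL(5) :: app :: addR]]
t=12: [C=(λp. ((λy. ((λx. 7) y)) q)) | E={q↦-6} | A=[-15] | R=[addR]]
t=13: [C=((λy. ((λx. 7) y)) q) | E={p↦-15, q↦-6} | A=∅ | R=[addR]]
t=14: [C=q | E={p↦-15, q↦-6} | A=∅ | R=[app :: addR]]
t=15: [C=(λy. ((λx. 7) y)) | E={p↦-15, q↦-6} | A=[-6] | R=[addR]]
t=16: [C=((λx. 7) y) | E={y↦-6, p↦-15, q↦-6} | A=∅ | R=[addR]]
t=17: [C=y | E={y↦-6, p↦-15, q↦-6} | A=∅ | R=[app :: addR]]
t=18: [C=(λx. 7) | E={y↦-6, p↦-15, q↦-6} | A=[-6] | R=[addR]]
t=19: [C=7 | E={x↦-6, y↦-6, p↦-15, q↦-6} | A=∅ | R=[addR]]
t=20: [C=((λv. -2) (let y = 7 in y)) | E=∅ | A=∅ | R=[addL(7)]]
t=21: [C=(let y = 7 in y) | E=∅ | A=∅ | R=[app :: addL(7)]]
t=22: [C=7 | E=∅ | A=∅ | R=[let y :: app :: addL(7)]]
t=23: [C=y | E={y↦7} | A=∅ | R=[app :: addL(7)]]
t=24: [C=(λv. -2) | E=∅ | A=[7] | R=[addL(7)]]
t=25: [C=-2 | E={v↦7} | A=∅ | R=[addL(7)]]
→ final value 5

Answer: 5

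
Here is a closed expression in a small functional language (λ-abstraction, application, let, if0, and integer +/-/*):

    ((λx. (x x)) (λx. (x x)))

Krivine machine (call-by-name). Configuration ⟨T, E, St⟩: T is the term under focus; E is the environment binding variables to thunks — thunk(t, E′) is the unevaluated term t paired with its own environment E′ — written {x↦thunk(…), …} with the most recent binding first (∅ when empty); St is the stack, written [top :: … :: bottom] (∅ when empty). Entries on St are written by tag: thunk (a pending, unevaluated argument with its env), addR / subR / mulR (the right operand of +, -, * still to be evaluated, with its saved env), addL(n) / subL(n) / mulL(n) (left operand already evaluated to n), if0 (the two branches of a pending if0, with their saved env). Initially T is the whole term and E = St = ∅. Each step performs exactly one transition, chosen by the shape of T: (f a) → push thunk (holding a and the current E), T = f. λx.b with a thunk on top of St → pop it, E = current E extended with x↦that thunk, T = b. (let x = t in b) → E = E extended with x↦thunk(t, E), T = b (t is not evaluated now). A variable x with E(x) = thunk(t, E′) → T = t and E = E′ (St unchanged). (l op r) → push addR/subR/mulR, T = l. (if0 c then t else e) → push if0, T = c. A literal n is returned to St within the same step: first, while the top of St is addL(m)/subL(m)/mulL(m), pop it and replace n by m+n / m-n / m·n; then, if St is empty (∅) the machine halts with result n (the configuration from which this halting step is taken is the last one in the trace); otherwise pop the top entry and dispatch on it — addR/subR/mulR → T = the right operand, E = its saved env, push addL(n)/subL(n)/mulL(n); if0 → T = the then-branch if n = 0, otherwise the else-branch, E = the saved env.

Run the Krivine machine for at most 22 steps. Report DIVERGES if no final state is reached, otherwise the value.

[0] <T=((λx. (x x)) (λx. (x x))), E=∅, St=∅>
[1] <T=(λx. (x x)), E=∅, St=[thunk]>
[2] <T=(x x), E={x↦thunk((λx. (x x)), ∅)}, St=∅>
[3] <T=x, E={x↦thunk((λx. (x x)), ∅)}, St=[thunk]>
[4] <T=(λx. (x x)), E=∅, St=[thunk]>
[5] <T=(x x), E={x↦thunk(x, {x↦thunk((λx. (x x)), ∅)})}, St=∅>
[6] <T=x, E={x↦thunk(x, {x↦thunk((λx. (x x)), ∅)})}, St=[thunk]>
[7] <T=x, E={x↦thunk((λx. (x x)), ∅)}, St=[thunk]>
[8] <T=(λx. (x x)), E=∅, St=[thunk]>
[9] <T=(x x), E={x↦thunk(x, {x↦thunk(x, {x↦thunk((λx. (x x)), ∅)})})}, St=∅>
[10] <T=x, E={x↦thunk(x, {x↦thunk(x, {x↦thunk((λx. (x x)), ∅)})})}, St=[thunk]>
[11] <T=x, E={x↦thunk(x, {x↦thunk((λx. (x x)), ∅)})}, St=[thunk]>
[12] <T=x, E={x↦thunk((λx. (x x)), ∅)}, St=[thunk]>
[13] <T=(λx. (x x)), E=∅, St=[thunk]>
[14] <T=(x x), E={x↦thunk(x, {x↦thunk(x, {x↦thunk(x, {x↦thunk((λx. (x x)), ∅)})})})}, St=∅>
[15] <T=x, E={x↦thunk(x, {x↦thunk(x, {x↦thunk(x, {x↦thunk((λx. (x x)), ∅)})})})}, St=[thunk]>
[16] <T=x, E={x↦thunk(x, {x↦thunk(x, {x↦thunk((λx. (x x)), ∅)})})}, St=[thunk]>
[17] <T=x, E={x↦thunk(x, {x↦thunk((λx. (x x)), ∅)})}, St=[thunk]>
[18] <T=x, E={x↦thunk((λx. (x x)), ∅)}, St=[thunk]>
[19] <T=(λx. (x x)), E=∅, St=[thunk]>
[20] <T=(x x), E={x↦thunk(x, {x↦thunk(x, {x↦thunk(x, {x↦thunk(x, {x↦thunk((λx. (x x)), ∅)})})})})}, St=∅>
[21] <T=x, E={x↦thunk(x, {x↦thunk(x, {x↦thunk(x, {x↦thunk(x, {x↦thunk((λx. (x x)), ∅)})})})})}, St=[thunk]>
[22] <T=x, E={x↦thunk(x, {x↦thunk(x, {x↦thunk(x, {x↦thunk((λx. (x x)), ∅)})})})}, St=[thunk]>
→ 22 transitions taken and the configuration is still not final: no result within 22 steps

Answer: DIVERGES (no final state within 22 steps)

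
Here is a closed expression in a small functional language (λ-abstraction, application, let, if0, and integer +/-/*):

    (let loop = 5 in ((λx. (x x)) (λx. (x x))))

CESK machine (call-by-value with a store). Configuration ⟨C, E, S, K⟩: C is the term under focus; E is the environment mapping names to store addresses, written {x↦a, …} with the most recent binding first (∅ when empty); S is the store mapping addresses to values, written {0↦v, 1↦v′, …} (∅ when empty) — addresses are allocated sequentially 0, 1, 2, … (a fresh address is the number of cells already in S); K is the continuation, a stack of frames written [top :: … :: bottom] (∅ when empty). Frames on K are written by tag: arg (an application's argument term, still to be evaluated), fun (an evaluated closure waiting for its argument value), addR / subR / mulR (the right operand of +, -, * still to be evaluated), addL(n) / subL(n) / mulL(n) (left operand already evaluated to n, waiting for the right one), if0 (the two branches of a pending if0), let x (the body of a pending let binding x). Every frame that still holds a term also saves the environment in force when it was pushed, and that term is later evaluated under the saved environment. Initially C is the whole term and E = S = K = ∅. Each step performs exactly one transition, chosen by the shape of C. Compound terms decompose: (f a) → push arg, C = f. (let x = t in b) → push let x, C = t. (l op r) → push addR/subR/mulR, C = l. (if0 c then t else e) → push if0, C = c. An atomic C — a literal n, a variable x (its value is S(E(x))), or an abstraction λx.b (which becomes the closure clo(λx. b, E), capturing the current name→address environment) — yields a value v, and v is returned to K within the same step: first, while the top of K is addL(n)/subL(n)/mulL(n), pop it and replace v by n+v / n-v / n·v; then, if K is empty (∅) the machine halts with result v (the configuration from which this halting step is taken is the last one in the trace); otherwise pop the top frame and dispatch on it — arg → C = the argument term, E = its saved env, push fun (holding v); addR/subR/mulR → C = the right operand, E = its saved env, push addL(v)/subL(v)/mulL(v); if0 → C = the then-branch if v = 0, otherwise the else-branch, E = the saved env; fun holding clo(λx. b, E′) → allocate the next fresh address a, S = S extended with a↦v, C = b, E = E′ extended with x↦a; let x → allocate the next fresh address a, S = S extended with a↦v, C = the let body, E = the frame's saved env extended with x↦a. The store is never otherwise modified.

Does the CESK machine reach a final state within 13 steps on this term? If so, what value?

Answer: DIVERGES (no final state within 13 steps)

Derivation:
0. <C=(let loop = 5 in ((λx. (x x)) (λx. (x x)))), E=∅, S=∅, K=∅>
1. <C=5, E=∅, S=∅, K=[let loop]>
2. <C=((λx. (x x)) (λx. (x x))), E={loop↦0}, S={0↦5}, K=∅>
3. <C=(λx. (x x)), E={loop↦0}, S={0↦5}, K=[arg]>
4. <C=(λx. (x x)), E={loop↦0}, S={0↦5}, K=[fun]>
5. <C=(x x), E={x↦1, loop↦0}, S={0↦5, 1↦clo(λx. (x x), {loop↦0})}, K=∅>
6. <C=x, E={x↦1, loop↦0}, S={0↦5, 1↦clo(λx. (x x), {loop↦0})}, K=[arg]>
7. <C=x, E={x↦1, loop↦0}, S={0↦5, 1↦clo(λx. (x x), {loop↦0})}, K=[fun]>
8. <C=(x x), E={x↦2, loop↦0}, S={0↦5, 1↦clo(λx. (x x), {loop↦0}), 2↦clo(λx. (x x), {loop↦0})}, K=∅>
9. <C=x, E={x↦2, loop↦0}, S={0↦5, 1↦clo(λx. (x x), {loop↦0}), 2↦clo(λx. (x x), {loop↦0})}, K=[arg]>
10. <C=x, E={x↦2, loop↦0}, S={0↦5, 1↦clo(λx. (x x), {loop↦0}), 2↦clo(λx. (x x), {loop↦0})}, K=[fun]>
11. <C=(x x), E={x↦3, loop↦0}, S={0↦5, 1↦clo(λx. (x x), {loop↦0}), 2↦clo(λx. (x x), {loop↦0}), 3↦clo(λx. (x x), {loop↦0})}, K=∅>
12. <C=x, E={x↦3, loop↦0}, S={0↦5, 1↦clo(λx. (x x), {loop↦0}), 2↦clo(λx. (x x), {loop↦0}), 3↦clo(λx. (x x), {loop↦0})}, K=[arg]>
13. <C=x, E={x↦3, loop↦0}, S={0↦5, 1↦clo(λx. (x x), {loop↦0}), 2↦clo(λx. (x x), {loop↦0}), 3↦clo(λx. (x x), {loop↦0})}, K=[fun]>
→ 13 transitions taken and the configuration is still not final: no result within 13 steps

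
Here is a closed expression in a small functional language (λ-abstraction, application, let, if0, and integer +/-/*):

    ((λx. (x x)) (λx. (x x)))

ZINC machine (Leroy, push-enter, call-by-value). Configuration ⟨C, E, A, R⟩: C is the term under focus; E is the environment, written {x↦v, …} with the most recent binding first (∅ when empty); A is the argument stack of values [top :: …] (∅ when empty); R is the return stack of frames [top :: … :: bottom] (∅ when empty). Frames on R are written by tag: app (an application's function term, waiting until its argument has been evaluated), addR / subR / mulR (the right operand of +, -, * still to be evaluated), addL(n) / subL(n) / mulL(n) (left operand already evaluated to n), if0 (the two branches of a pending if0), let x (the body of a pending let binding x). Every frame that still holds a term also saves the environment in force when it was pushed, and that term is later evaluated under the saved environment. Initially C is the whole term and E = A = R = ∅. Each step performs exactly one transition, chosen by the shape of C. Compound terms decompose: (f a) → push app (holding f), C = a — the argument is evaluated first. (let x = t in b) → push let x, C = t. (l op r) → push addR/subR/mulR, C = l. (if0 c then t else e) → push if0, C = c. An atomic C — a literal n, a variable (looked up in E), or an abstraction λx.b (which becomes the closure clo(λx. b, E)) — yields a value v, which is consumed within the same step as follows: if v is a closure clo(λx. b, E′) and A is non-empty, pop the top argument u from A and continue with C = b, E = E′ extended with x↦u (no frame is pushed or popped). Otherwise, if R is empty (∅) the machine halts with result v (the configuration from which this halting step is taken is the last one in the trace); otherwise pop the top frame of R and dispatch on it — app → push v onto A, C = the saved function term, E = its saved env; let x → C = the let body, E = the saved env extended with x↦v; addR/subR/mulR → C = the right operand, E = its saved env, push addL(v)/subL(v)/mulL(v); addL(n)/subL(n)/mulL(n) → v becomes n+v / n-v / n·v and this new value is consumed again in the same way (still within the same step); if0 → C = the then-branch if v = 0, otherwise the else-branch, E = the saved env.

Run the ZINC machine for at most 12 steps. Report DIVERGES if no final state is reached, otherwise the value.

Answer: DIVERGES (no final state within 12 steps)

Derivation:
[0] <C=((λx. (x x)) (λx. (x x))), E=∅, A=∅, R=∅>
[1] <C=(λx. (x x)), E=∅, A=∅, R=[app]>
[2] <C=(λx. (x x)), E=∅, A=[clo(λx. (x x), ∅)], R=∅>
[3] <C=(x x), E={x↦clo(λx. (x x), ∅)}, A=∅, R=∅>
[4] <C=x, E={x↦clo(λx. (x x), ∅)}, A=∅, R=[app]>
[5] <C=x, E={x↦clo(λx. (x x), ∅)}, A=[clo(λx. (x x), ∅)], R=∅>
… configuration repeats with period 3 (steps 3–5 recur indefinitely) …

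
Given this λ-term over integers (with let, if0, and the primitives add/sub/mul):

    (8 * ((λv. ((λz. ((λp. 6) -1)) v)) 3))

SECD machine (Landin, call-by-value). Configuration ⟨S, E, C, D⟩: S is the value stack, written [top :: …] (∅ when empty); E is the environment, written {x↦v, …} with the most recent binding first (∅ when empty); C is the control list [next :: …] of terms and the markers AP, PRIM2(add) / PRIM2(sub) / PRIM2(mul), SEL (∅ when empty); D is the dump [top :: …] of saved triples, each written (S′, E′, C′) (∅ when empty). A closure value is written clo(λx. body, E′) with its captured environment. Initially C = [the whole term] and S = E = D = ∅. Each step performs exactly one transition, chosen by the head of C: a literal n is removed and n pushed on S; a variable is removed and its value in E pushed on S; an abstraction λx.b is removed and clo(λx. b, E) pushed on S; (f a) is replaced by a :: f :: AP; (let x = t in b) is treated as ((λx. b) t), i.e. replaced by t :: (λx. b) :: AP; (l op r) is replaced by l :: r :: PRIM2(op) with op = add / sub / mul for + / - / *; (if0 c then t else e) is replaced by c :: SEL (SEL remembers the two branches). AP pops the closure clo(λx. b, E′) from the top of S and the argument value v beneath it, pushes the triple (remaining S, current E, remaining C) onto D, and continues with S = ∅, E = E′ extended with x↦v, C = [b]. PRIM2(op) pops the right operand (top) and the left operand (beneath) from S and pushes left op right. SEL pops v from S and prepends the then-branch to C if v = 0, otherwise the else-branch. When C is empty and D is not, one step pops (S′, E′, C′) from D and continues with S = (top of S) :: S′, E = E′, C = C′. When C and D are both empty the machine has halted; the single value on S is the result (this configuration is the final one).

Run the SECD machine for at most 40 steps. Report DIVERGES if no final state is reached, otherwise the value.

0. <S=∅, E=∅, C=[(8 * ((λv. ((λz. ((λp. 6) -1)) v)) 3))], D=∅>
1. <S=∅, E=∅, C=[8 :: ((λv. ((λz. ((λp. 6) -1)) v)) 3) :: PRIM2(mul)], D=∅>
2. <S=[8], E=∅, C=[((λv. ((λz. ((λp. 6) -1)) v)) 3) :: PRIM2(mul)], D=∅>
3. <S=[8], E=∅, C=[3 :: (λv. ((λz. ((λp. 6) -1)) v)) :: AP :: PRIM2(mul)], D=∅>
4. <S=[3 :: 8], E=∅, C=[(λv. ((λz. ((λp. 6) -1)) v)) :: AP :: PRIM2(mul)], D=∅>
5. <S=[clo(λv. ((λz. ((λp. 6) -1)) v), ∅) :: 3 :: 8], E=∅, C=[AP :: PRIM2(mul)], D=∅>
6. <S=∅, E={v↦3}, C=[((λz. ((λp. 6) -1)) v)], D=[([8], ∅, [PRIM2(mul)])]>
7. <S=∅, E={v↦3}, C=[v :: (λz. ((λp. 6) -1)) :: AP], D=[([8], ∅, [PRIM2(mul)])]>
8. <S=[3], E={v↦3}, C=[(λz. ((λp. 6) -1)) :: AP], D=[([8], ∅, [PRIM2(mul)])]>
9. <S=[clo(λz. ((λp. 6) -1), {v↦3}) :: 3], E={v↦3}, C=[AP], D=[([8], ∅, [PRIM2(mul)])]>
10. <S=∅, E={z↦3, v↦3}, C=[((λp. 6) -1)], D=[(∅, {v↦3}, ∅) :: ([8], ∅, [PRIM2(mul)])]>
11. <S=∅, E={z↦3, v↦3}, C=[-1 :: (λp. 6) :: AP], D=[(∅, {v↦3}, ∅) :: ([8], ∅, [PRIM2(mul)])]>
12. <S=[-1], E={z↦3, v↦3}, C=[(λp. 6) :: AP], D=[(∅, {v↦3}, ∅) :: ([8], ∅, [PRIM2(mul)])]>
13. <S=[clo(λp. 6, {z↦3, v↦3}) :: -1], E={z↦3, v↦3}, C=[AP], D=[(∅, {v↦3}, ∅) :: ([8], ∅, [PRIM2(mul)])]>
14. <S=∅, E={p↦-1, z↦3, v↦3}, C=[6], D=[(∅, {z↦3, v↦3}, ∅) :: (∅, {v↦3}, ∅) :: ([8], ∅, [PRIM2(mul)])]>
15. <S=[6], E={p↦-1, z↦3, v↦3}, C=∅, D=[(∅, {z↦3, v↦3}, ∅) :: (∅, {v↦3}, ∅) :: ([8], ∅, [PRIM2(mul)])]>
16. <S=[6], E={z↦3, v↦3}, C=∅, D=[(∅, {v↦3}, ∅) :: ([8], ∅, [PRIM2(mul)])]>
17. <S=[6], E={v↦3}, C=∅, D=[([8], ∅, [PRIM2(mul)])]>
18. <S=[6 :: 8], E=∅, C=[PRIM2(mul)], D=∅>
19. <S=[48], E=∅, C=∅, D=∅>
→ final value 48

Answer: 48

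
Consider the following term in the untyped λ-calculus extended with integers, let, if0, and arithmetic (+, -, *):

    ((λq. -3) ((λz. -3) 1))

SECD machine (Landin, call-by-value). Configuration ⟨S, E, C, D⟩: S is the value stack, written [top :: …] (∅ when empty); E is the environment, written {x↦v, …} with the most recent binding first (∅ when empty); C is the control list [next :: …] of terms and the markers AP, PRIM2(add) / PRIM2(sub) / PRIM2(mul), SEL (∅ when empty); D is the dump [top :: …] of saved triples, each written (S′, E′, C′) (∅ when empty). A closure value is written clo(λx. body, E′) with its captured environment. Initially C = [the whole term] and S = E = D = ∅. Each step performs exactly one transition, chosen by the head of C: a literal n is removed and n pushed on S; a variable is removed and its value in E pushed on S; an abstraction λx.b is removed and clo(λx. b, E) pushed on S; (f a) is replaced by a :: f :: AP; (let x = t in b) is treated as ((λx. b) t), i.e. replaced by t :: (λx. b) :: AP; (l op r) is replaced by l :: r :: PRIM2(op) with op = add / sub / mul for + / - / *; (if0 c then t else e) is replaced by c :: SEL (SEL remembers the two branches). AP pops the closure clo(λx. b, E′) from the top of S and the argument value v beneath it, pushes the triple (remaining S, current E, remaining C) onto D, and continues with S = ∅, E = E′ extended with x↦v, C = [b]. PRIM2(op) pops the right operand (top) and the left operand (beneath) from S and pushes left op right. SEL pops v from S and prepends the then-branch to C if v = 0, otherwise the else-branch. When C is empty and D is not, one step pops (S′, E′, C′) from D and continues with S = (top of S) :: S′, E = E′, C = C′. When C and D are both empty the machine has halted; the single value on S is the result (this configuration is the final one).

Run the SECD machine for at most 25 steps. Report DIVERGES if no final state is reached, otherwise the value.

0. ⟨S=∅; E=∅; C=[((λq. -3) ((λz. -3) 1))]; D=∅⟩
1. ⟨S=∅; E=∅; C=[((λz. -3) 1) :: (λq. -3) :: AP]; D=∅⟩
2. ⟨S=∅; E=∅; C=[1 :: (λz. -3) :: AP :: (λq. -3) :: AP]; D=∅⟩
3. ⟨S=[1]; E=∅; C=[(λz. -3) :: AP :: (λq. -3) :: AP]; D=∅⟩
4. ⟨S=[clo(λz. -3, ∅) :: 1]; E=∅; C=[AP :: (λq. -3) :: AP]; D=∅⟩
5. ⟨S=∅; E={z↦1}; C=[-3]; D=[(∅, ∅, [(λq. -3) :: AP])]⟩
6. ⟨S=[-3]; E={z↦1}; C=∅; D=[(∅, ∅, [(λq. -3) :: AP])]⟩
7. ⟨S=[-3]; E=∅; C=[(λq. -3) :: AP]; D=∅⟩
8. ⟨S=[clo(λq. -3, ∅) :: -3]; E=∅; C=[AP]; D=∅⟩
9. ⟨S=∅; E={q↦-3}; C=[-3]; D=[(∅, ∅, ∅)]⟩
10. ⟨S=[-3]; E={q↦-3}; C=∅; D=[(∅, ∅, ∅)]⟩
11. ⟨S=[-3]; E=∅; C=∅; D=∅⟩
→ final value -3

Answer: -3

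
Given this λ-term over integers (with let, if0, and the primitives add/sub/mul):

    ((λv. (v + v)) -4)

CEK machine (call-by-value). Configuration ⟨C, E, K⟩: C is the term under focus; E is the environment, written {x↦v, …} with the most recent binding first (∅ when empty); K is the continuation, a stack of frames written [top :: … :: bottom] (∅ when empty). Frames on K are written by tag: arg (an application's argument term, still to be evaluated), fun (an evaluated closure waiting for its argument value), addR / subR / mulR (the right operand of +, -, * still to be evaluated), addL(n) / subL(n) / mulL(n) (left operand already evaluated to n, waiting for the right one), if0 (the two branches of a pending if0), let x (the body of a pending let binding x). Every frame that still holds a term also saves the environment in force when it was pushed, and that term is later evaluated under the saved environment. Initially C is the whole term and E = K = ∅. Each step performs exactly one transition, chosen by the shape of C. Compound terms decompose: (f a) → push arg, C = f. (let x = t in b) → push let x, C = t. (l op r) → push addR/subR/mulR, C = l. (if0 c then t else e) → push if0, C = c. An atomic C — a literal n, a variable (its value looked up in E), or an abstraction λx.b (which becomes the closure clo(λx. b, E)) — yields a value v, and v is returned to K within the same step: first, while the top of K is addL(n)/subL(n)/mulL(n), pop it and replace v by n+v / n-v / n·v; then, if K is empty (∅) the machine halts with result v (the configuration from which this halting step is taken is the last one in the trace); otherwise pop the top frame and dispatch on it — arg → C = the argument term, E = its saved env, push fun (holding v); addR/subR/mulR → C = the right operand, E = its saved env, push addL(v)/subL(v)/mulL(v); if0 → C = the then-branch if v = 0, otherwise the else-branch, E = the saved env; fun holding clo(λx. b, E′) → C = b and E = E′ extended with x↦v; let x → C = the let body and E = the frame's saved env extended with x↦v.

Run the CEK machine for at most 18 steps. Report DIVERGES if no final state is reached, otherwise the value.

step 0: <C=((λv. (v + v)) -4), E=∅, K=∅>
step 1: <C=(λv. (v + v)), E=∅, K=[arg]>
step 2: <C=-4, E=∅, K=[fun]>
step 3: <C=(v + v), E={v↦-4}, K=∅>
step 4: <C=v, E={v↦-4}, K=[addR]>
step 5: <C=v, E={v↦-4}, K=[addL(-4)]>
→ final value -8

Answer: -8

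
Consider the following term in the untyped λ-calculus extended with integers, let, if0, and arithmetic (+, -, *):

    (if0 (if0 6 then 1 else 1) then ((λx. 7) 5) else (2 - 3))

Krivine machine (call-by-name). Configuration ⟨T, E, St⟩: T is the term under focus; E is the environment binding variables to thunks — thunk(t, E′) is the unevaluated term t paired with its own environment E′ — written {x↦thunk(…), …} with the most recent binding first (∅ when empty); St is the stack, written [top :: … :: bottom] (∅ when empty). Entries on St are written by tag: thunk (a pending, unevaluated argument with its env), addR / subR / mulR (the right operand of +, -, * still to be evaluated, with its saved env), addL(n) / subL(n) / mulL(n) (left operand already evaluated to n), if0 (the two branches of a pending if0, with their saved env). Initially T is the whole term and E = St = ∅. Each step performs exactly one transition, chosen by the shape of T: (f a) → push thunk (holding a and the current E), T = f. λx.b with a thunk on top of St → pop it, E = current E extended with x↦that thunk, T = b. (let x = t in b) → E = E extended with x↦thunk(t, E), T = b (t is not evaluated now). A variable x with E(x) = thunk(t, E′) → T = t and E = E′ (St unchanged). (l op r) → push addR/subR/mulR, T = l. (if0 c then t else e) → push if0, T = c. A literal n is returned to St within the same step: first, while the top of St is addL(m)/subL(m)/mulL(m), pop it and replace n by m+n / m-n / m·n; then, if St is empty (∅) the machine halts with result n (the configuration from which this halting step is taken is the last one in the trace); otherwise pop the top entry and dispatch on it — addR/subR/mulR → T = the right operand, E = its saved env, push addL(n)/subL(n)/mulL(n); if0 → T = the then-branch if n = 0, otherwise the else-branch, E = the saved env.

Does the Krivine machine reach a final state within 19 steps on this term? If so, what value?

0. ⟨T=(if0 (if0 6 then 1 else 1) then ((λx. 7) 5) else (2 - 3)); E=∅; St=∅⟩
1. ⟨T=(if0 6 then 1 else 1); E=∅; St=[if0]⟩
2. ⟨T=6; E=∅; St=[if0 :: if0]⟩
3. ⟨T=1; E=∅; St=[if0]⟩
4. ⟨T=(2 - 3); E=∅; St=∅⟩
5. ⟨T=2; E=∅; St=[subR]⟩
6. ⟨T=3; E=∅; St=[subL(2)]⟩
→ final value -1

Answer: -1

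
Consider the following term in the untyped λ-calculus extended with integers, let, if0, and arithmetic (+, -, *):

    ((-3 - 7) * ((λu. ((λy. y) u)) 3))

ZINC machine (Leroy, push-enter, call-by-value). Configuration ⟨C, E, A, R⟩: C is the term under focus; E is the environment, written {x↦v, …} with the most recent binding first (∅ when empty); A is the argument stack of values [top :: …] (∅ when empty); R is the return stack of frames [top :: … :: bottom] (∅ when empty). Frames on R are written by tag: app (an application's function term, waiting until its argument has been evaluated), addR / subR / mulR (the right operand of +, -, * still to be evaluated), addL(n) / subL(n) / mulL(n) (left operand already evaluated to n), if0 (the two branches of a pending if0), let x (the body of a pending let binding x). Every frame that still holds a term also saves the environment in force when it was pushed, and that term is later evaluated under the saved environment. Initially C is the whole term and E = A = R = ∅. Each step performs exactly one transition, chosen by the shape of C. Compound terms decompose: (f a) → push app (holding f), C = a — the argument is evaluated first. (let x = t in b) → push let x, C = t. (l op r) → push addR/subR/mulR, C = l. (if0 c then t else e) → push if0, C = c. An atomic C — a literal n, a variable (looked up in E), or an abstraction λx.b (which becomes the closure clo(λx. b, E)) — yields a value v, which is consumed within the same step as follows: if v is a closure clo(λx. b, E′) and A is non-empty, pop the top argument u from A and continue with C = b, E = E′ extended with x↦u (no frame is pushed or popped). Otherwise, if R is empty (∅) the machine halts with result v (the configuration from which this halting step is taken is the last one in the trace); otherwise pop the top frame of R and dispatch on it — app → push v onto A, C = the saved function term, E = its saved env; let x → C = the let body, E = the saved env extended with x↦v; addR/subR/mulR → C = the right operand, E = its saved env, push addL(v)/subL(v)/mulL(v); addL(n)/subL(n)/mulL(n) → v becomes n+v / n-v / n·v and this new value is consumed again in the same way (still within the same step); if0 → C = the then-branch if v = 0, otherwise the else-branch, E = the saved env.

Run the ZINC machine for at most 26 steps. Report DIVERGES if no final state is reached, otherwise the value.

step 0: <C=((-3 - 7) * ((λu. ((λy. y) u)) 3)), E=∅, A=∅, R=∅>
step 1: <C=(-3 - 7), E=∅, A=∅, R=[mulR]>
step 2: <C=-3, E=∅, A=∅, R=[subR :: mulR]>
step 3: <C=7, E=∅, A=∅, R=[subL(-3) :: mulR]>
step 4: <C=((λu. ((λy. y) u)) 3), E=∅, A=∅, R=[mulL(-10)]>
step 5: <C=3, E=∅, A=∅, R=[app :: mulL(-10)]>
step 6: <C=(λu. ((λy. y) u)), E=∅, A=[3], R=[mulL(-10)]>
step 7: <C=((λy. y) u), E={u↦3}, A=∅, R=[mulL(-10)]>
step 8: <C=u, E={u↦3}, A=∅, R=[app :: mulL(-10)]>
step 9: <C=(λy. y), E={u↦3}, A=[3], R=[mulL(-10)]>
step 10: <C=y, E={y↦3, u↦3}, A=∅, R=[mulL(-10)]>
→ final value -30

Answer: -30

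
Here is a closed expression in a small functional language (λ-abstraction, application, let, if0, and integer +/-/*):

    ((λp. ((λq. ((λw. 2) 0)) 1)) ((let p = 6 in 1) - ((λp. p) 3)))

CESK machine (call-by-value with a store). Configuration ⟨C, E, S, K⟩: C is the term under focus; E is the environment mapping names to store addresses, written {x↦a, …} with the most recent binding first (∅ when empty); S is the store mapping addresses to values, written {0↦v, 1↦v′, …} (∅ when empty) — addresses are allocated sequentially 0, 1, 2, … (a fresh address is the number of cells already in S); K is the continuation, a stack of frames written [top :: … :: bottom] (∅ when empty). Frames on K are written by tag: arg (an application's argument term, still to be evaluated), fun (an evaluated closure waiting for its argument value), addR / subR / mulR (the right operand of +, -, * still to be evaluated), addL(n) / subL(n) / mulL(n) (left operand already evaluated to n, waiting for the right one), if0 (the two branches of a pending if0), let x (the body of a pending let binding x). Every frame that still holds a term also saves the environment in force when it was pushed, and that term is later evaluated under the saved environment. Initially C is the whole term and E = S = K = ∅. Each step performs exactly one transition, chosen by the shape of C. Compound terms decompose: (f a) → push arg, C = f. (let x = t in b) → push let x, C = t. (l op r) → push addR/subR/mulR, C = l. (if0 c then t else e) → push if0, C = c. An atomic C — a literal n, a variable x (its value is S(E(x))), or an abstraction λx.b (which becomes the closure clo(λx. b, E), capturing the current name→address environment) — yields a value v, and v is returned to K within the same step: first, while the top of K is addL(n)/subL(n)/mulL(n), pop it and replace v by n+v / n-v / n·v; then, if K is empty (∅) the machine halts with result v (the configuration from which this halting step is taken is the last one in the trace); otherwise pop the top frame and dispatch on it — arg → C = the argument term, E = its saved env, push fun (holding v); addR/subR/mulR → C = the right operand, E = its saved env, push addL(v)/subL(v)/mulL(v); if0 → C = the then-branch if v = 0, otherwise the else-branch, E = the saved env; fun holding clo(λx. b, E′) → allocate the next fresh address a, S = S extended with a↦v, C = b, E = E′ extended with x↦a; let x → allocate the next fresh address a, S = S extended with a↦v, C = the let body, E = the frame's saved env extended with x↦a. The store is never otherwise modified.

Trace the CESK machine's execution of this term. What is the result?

0. <C=((λp. ((λq. ((λw. 2) 0)) 1)) ((let p = 6 in 1) - ((λp. p) 3))), E=∅, S=∅, K=∅>
1. <C=(λp. ((λq. ((λw. 2) 0)) 1)), E=∅, S=∅, K=[arg]>
2. <C=((let p = 6 in 1) - ((λp. p) 3)), E=∅, S=∅, K=[fun]>
3. <C=(let p = 6 in 1), E=∅, S=∅, K=[subR :: fun]>
4. <C=6, E=∅, S=∅, K=[let p :: subR :: fun]>
5. <C=1, E={p↦0}, S={0↦6}, K=[subR :: fun]>
6. <C=((λp. p) 3), E=∅, S={0↦6}, K=[subL(1) :: fun]>
7. <C=(λp. p), E=∅, S={0↦6}, K=[arg :: subL(1) :: fun]>
8. <C=3, E=∅, S={0↦6}, K=[fun :: subL(1) :: fun]>
9. <C=p, E={p↦1}, S={0↦6, 1↦3}, K=[subL(1) :: fun]>
10. <C=((λq. ((λw. 2) 0)) 1), E={p↦2}, S={0↦6, 1↦3, 2↦-2}, K=∅>
11. <C=(λq. ((λw. 2) 0)), E={p↦2}, S={0↦6, 1↦3, 2↦-2}, K=[arg]>
12. <C=1, E={p↦2}, S={0↦6, 1↦3, 2↦-2}, K=[fun]>
13. <C=((λw. 2) 0), E={q↦3, p↦2}, S={0↦6, 1↦3, 2↦-2, 3↦1}, K=∅>
14. <C=(λw. 2), E={q↦3, p↦2}, S={0↦6, 1↦3, 2↦-2, 3↦1}, K=[arg]>
15. <C=0, E={q↦3, p↦2}, S={0↦6, 1↦3, 2↦-2, 3↦1}, K=[fun]>
16. <C=2, E={w↦4, q↦3, p↦2}, S={0↦6, 1↦3, 2↦-2, 3↦1, 4↦0}, K=∅>
→ final value 2

Answer: 2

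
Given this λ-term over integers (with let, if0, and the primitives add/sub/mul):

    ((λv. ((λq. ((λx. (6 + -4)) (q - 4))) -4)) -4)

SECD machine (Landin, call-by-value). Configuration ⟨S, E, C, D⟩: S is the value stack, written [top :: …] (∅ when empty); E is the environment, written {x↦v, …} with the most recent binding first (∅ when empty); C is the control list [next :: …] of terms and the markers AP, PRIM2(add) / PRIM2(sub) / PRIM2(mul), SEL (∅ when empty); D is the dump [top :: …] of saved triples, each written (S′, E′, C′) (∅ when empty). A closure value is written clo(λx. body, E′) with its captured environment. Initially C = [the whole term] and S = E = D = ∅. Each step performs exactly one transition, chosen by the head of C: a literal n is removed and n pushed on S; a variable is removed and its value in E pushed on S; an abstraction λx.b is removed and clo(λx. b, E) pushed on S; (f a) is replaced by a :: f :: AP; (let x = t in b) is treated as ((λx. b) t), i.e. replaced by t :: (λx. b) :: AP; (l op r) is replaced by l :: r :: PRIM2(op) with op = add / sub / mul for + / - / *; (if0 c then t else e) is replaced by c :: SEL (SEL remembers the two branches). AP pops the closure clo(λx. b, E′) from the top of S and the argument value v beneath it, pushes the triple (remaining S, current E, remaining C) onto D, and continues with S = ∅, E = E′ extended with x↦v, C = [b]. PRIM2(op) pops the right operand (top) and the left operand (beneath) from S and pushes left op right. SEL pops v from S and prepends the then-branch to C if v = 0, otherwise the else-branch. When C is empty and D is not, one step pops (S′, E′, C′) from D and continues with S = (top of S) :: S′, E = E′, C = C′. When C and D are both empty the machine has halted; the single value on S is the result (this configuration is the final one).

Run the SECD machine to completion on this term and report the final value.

Answer: 2

Execution trace:
0. [S=∅ | E=∅ | C=[((λv. ((λq. ((λx. (6 + -4)) (q - 4))) -4)) -4)] | D=∅]
1. [S=∅ | E=∅ | C=[-4 :: (λv. ((λq. ((λx. (6 + -4)) (q - 4))) -4)) :: AP] | D=∅]
2. [S=[-4] | E=∅ | C=[(λv. ((λq. ((λx. (6 + -4)) (q - 4))) -4)) :: AP] | D=∅]
3. [S=[clo(λv. ((λq. ((λx. (6 + -4)) (q - 4))) -4), ∅) :: -4] | E=∅ | C=[AP] | D=∅]
4. [S=∅ | E={v↦-4} | C=[((λq. ((λx. (6 + -4)) (q - 4))) -4)] | D=[(∅, ∅, ∅)]]
5. [S=∅ | E={v↦-4} | C=[-4 :: (λq. ((λx. (6 + -4)) (q - 4))) :: AP] | D=[(∅, ∅, ∅)]]
6. [S=[-4] | E={v↦-4} | C=[(λq. ((λx. (6 + -4)) (q - 4))) :: AP] | D=[(∅, ∅, ∅)]]
7. [S=[clo(λq. ((λx. (6 + -4)) (q - 4)), {v↦-4}) :: -4] | E={v↦-4} | C=[AP] | D=[(∅, ∅, ∅)]]
8. [S=∅ | E={q↦-4, v↦-4} | C=[((λx. (6 + -4)) (q - 4))] | D=[(∅, {v↦-4}, ∅) :: (∅, ∅, ∅)]]
9. [S=∅ | E={q↦-4, v↦-4} | C=[(q - 4) :: (λx. (6 + -4)) :: AP] | D=[(∅, {v↦-4}, ∅) :: (∅, ∅, ∅)]]
10. [S=∅ | E={q↦-4, v↦-4} | C=[q :: 4 :: PRIM2(sub) :: (λx. (6 + -4)) :: AP] | D=[(∅, {v↦-4}, ∅) :: (∅, ∅, ∅)]]
11. [S=[-4] | E={q↦-4, v↦-4} | C=[4 :: PRIM2(sub) :: (λx. (6 + -4)) :: AP] | D=[(∅, {v↦-4}, ∅) :: (∅, ∅, ∅)]]
12. [S=[4 :: -4] | E={q↦-4, v↦-4} | C=[PRIM2(sub) :: (λx. (6 + -4)) :: AP] | D=[(∅, {v↦-4}, ∅) :: (∅, ∅, ∅)]]
13. [S=[-8] | E={q↦-4, v↦-4} | C=[(λx. (6 + -4)) :: AP] | D=[(∅, {v↦-4}, ∅) :: (∅, ∅, ∅)]]
14. [S=[clo(λx. (6 + -4), {q↦-4, v↦-4}) :: -8] | E={q↦-4, v↦-4} | C=[AP] | D=[(∅, {v↦-4}, ∅) :: (∅, ∅, ∅)]]
15. [S=∅ | E={x↦-8, q↦-4, v↦-4} | C=[(6 + -4)] | D=[(∅, {q↦-4, v↦-4}, ∅) :: (∅, {v↦-4}, ∅) :: (∅, ∅, ∅)]]
16. [S=∅ | E={x↦-8, q↦-4, v↦-4} | C=[6 :: -4 :: PRIM2(add)] | D=[(∅, {q↦-4, v↦-4}, ∅) :: (∅, {v↦-4}, ∅) :: (∅, ∅, ∅)]]
17. [S=[6] | E={x↦-8, q↦-4, v↦-4} | C=[-4 :: PRIM2(add)] | D=[(∅, {q↦-4, v↦-4}, ∅) :: (∅, {v↦-4}, ∅) :: (∅, ∅, ∅)]]
18. [S=[-4 :: 6] | E={x↦-8, q↦-4, v↦-4} | C=[PRIM2(add)] | D=[(∅, {q↦-4, v↦-4}, ∅) :: (∅, {v↦-4}, ∅) :: (∅, ∅, ∅)]]
19. [S=[2] | E={x↦-8, q↦-4, v↦-4} | C=∅ | D=[(∅, {q↦-4, v↦-4}, ∅) :: (∅, {v↦-4}, ∅) :: (∅, ∅, ∅)]]
20. [S=[2] | E={q↦-4, v↦-4} | C=∅ | D=[(∅, {v↦-4}, ∅) :: (∅, ∅, ∅)]]
21. [S=[2] | E={v↦-4} | C=∅ | D=[(∅, ∅, ∅)]]
22. [S=[2] | E=∅ | C=∅ | D=∅]
→ final value 2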